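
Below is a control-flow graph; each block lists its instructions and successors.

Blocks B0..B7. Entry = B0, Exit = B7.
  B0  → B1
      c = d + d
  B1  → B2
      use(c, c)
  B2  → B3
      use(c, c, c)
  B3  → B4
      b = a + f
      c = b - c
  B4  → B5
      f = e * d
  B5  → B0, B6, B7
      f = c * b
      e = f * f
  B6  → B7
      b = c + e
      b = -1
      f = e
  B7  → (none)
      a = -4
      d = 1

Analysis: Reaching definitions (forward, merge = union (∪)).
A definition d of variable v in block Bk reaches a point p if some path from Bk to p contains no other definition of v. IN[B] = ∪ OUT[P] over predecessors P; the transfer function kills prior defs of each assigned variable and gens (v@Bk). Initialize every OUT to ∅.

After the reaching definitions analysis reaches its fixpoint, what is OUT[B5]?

Answer: {b@B3, c@B3, e@B5, f@B5}

Working:
Converged values:
  B0:  IN={b@B3, c@B3, e@B5, f@B5}  OUT={b@B3, c@B0, e@B5, f@B5}
  B1:  IN={b@B3, c@B0, e@B5, f@B5}  OUT={b@B3, c@B0, e@B5, f@B5}
  B2:  IN={b@B3, c@B0, e@B5, f@B5}  OUT={b@B3, c@B0, e@B5, f@B5}
  B3:  IN={b@B3, c@B0, e@B5, f@B5}  OUT={b@B3, c@B3, e@B5, f@B5}
  B4:  IN={b@B3, c@B3, e@B5, f@B5}  OUT={b@B3, c@B3, e@B5, f@B4}
  B5:  IN={b@B3, c@B3, e@B5, f@B4}  OUT={b@B3, c@B3, e@B5, f@B5}
  B6:  IN={b@B3, c@B3, e@B5, f@B5}  OUT={b@B6, c@B3, e@B5, f@B6}
  B7:  IN={b@B3, b@B6, c@B3, e@B5, f@B5, f@B6}  OUT={a@B7, b@B3, b@B6, c@B3, d@B7, e@B5, f@B5, f@B6}

Merge at B5: IN[B5] = OUT[B4] = {b@B3, c@B3, e@B5, f@B4}
Applying B5's transfer function to that IN value gives OUT[B5] (row B5 above).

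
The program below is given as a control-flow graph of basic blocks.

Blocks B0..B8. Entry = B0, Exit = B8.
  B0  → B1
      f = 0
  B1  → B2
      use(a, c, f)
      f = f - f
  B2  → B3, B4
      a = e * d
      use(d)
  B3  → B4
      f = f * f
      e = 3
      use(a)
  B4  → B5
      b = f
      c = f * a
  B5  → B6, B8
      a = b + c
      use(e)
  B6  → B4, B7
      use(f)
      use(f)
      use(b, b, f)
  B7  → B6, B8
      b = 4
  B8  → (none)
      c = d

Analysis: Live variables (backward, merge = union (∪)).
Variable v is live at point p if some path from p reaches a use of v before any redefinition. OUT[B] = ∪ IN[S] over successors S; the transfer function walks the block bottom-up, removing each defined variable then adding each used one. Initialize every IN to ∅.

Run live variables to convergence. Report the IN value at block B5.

Answer: {b, c, d, e, f}

Derivation:
Per-block solution:
  B0:  IN={a, c, d, e}  OUT={a, c, d, e, f}
  B1:  IN={a, c, d, e, f}  OUT={d, e, f}
  B2:  IN={d, e, f}  OUT={a, d, e, f}
  B3:  IN={a, d, f}  OUT={a, d, e, f}
  B4:  IN={a, d, e, f}  OUT={b, c, d, e, f}
  B5:  IN={b, c, d, e, f}  OUT={a, b, d, e, f}
  B6:  IN={a, b, d, e, f}  OUT={a, d, e, f}
  B7:  IN={a, d, e, f}  OUT={a, b, d, e, f}
  B8:  IN={d}  OUT={}

Merge at B5: OUT[B5] = IN[B6] ⊔ IN[B8] = {a, b, d, e, f}
Applying B5's transfer function to that OUT value gives IN[B5] (row B5 above).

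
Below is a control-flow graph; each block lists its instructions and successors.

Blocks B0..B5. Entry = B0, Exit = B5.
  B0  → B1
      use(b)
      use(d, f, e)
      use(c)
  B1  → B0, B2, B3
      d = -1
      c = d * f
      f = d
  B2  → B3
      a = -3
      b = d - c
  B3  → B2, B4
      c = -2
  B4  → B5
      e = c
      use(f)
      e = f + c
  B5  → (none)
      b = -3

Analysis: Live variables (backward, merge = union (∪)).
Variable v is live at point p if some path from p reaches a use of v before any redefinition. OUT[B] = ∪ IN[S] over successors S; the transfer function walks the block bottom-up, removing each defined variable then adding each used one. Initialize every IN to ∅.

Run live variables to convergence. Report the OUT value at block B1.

Answer: {b, c, d, e, f}

Working:
Fixpoint table:
  B0: | IN={b, c, d, e, f} | OUT={b, e, f}
  B1: | IN={b, e, f} | OUT={b, c, d, e, f}
  B2: | IN={c, d, f} | OUT={d, f}
  B3: | IN={d, f} | OUT={c, d, f}
  B4: | IN={c, f} | OUT={}
  B5: | IN={} | OUT={}

Merge at B1: OUT[B1] = IN[B0] ⊔ IN[B2] ⊔ IN[B3] = {b, c, d, e, f}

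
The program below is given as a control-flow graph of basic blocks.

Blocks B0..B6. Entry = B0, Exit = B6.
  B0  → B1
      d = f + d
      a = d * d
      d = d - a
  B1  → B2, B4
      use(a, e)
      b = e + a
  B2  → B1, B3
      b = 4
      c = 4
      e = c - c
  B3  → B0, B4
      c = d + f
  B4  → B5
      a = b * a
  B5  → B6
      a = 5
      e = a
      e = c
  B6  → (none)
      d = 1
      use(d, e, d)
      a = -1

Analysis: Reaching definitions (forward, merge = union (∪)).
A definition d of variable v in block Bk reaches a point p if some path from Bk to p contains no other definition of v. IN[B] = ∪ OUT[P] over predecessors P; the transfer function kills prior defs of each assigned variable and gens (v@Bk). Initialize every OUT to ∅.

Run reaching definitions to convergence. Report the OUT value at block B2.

Answer: {a@B0, b@B2, c@B2, d@B0, e@B2}

Trace:
Per-block solution:
  B0:  IN={a@B0, b@B2, c@B3, d@B0, e@B2}  OUT={a@B0, b@B2, c@B3, d@B0, e@B2}
  B1:  IN={a@B0, b@B2, c@B2, c@B3, d@B0, e@B2}  OUT={a@B0, b@B1, c@B2, c@B3, d@B0, e@B2}
  B2:  IN={a@B0, b@B1, c@B2, c@B3, d@B0, e@B2}  OUT={a@B0, b@B2, c@B2, d@B0, e@B2}
  B3:  IN={a@B0, b@B2, c@B2, d@B0, e@B2}  OUT={a@B0, b@B2, c@B3, d@B0, e@B2}
  B4:  IN={a@B0, b@B1, b@B2, c@B2, c@B3, d@B0, e@B2}  OUT={a@B4, b@B1, b@B2, c@B2, c@B3, d@B0, e@B2}
  B5:  IN={a@B4, b@B1, b@B2, c@B2, c@B3, d@B0, e@B2}  OUT={a@B5, b@B1, b@B2, c@B2, c@B3, d@B0, e@B5}
  B6:  IN={a@B5, b@B1, b@B2, c@B2, c@B3, d@B0, e@B5}  OUT={a@B6, b@B1, b@B2, c@B2, c@B3, d@B6, e@B5}

Merge at B2: IN[B2] = OUT[B1] = {a@B0, b@B1, c@B2, c@B3, d@B0, e@B2}
Applying B2's transfer function to that IN value gives OUT[B2] (row B2 above).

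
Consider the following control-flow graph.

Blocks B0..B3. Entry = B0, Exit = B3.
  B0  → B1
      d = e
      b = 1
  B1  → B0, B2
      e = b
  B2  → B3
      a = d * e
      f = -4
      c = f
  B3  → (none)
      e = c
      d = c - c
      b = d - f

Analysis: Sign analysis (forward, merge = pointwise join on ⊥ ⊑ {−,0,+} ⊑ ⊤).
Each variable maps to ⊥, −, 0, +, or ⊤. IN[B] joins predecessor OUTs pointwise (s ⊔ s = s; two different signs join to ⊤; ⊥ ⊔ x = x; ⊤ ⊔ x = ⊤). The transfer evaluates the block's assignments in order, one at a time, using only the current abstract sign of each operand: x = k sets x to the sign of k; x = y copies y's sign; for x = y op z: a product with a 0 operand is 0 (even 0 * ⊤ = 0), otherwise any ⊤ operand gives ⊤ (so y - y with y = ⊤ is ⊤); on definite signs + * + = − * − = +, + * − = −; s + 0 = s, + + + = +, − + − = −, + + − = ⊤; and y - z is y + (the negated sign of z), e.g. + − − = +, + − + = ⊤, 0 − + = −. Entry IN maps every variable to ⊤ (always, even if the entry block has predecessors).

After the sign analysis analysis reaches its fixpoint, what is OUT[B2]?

Answer: {a: ⊤, b: +, c: -, d: ⊤, e: +, f: -}

Trace:
Fixpoint table:
  B0:  IN=(all ⊤)  OUT={b:+; rest ⊤}
  B1:  IN={b:+; rest ⊤}  OUT={b:+, e:+; rest ⊤}
  B2:  IN={b:+, e:+; rest ⊤}  OUT={b:+, c:-, e:+, f:-; rest ⊤}
  B3:  IN={b:+, c:-, e:+, f:-; rest ⊤}  OUT={c:-, e:-, f:-; rest ⊤}

Merge at B2: IN[B2] = OUT[B1] = {a: ⊤, b: +, c: ⊤, d: ⊤, e: +, f: ⊤}
Applying B2's transfer function to that IN value gives OUT[B2] (row B2 above).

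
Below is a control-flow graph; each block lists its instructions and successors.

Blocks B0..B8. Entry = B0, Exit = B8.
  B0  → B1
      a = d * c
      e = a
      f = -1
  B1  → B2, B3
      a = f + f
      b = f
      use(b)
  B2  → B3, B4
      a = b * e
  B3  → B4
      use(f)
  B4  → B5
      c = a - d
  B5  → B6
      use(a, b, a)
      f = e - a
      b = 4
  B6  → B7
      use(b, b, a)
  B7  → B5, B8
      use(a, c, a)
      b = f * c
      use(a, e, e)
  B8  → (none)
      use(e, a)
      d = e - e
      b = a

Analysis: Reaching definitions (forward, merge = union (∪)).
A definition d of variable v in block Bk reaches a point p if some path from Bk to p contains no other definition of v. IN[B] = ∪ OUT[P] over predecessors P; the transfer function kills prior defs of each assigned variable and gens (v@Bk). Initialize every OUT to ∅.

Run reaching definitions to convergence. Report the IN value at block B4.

Converged values:
  B0:  IN={}  OUT={a@B0, e@B0, f@B0}
  B1:  IN={a@B0, e@B0, f@B0}  OUT={a@B1, b@B1, e@B0, f@B0}
  B2:  IN={a@B1, b@B1, e@B0, f@B0}  OUT={a@B2, b@B1, e@B0, f@B0}
  B3:  IN={a@B1, a@B2, b@B1, e@B0, f@B0}  OUT={a@B1, a@B2, b@B1, e@B0, f@B0}
  B4:  IN={a@B1, a@B2, b@B1, e@B0, f@B0}  OUT={a@B1, a@B2, b@B1, c@B4, e@B0, f@B0}
  B5:  IN={a@B1, a@B2, b@B1, b@B7, c@B4, e@B0, f@B0, f@B5}  OUT={a@B1, a@B2, b@B5, c@B4, e@B0, f@B5}
  B6:  IN={a@B1, a@B2, b@B5, c@B4, e@B0, f@B5}  OUT={a@B1, a@B2, b@B5, c@B4, e@B0, f@B5}
  B7:  IN={a@B1, a@B2, b@B5, c@B4, e@B0, f@B5}  OUT={a@B1, a@B2, b@B7, c@B4, e@B0, f@B5}
  B8:  IN={a@B1, a@B2, b@B7, c@B4, e@B0, f@B5}  OUT={a@B1, a@B2, b@B8, c@B4, d@B8, e@B0, f@B5}

Merge at B4: IN[B4] = OUT[B2] ⊔ OUT[B3] = {a@B1, a@B2, b@B1, e@B0, f@B0}

Answer: {a@B1, a@B2, b@B1, e@B0, f@B0}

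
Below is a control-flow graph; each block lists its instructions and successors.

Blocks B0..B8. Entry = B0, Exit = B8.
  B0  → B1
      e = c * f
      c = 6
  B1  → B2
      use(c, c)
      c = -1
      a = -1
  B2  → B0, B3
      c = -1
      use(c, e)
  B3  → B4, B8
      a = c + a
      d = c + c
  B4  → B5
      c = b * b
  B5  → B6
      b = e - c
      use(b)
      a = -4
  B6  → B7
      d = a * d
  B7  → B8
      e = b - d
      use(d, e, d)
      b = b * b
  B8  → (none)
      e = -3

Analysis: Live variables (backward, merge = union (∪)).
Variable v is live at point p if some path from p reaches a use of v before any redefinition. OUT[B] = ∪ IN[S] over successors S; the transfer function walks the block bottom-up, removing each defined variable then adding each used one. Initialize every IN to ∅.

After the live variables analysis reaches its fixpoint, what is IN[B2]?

Converged values:
  B0:   IN={b, c, f}   OUT={b, c, e, f}
  B1:   IN={b, c, e, f}   OUT={a, b, e, f}
  B2:   IN={a, b, e, f}   OUT={a, b, c, e, f}
  B3:   IN={a, b, c, e}   OUT={b, d, e}
  B4:   IN={b, d, e}   OUT={c, d, e}
  B5:   IN={c, d, e}   OUT={a, b, d}
  B6:   IN={a, b, d}   OUT={b, d}
  B7:   IN={b, d}   OUT={}
  B8:   IN={}   OUT={}

Merge at B2: OUT[B2] = IN[B0] ⊔ IN[B3] = {a, b, c, e, f}
Applying B2's transfer function to that OUT value gives IN[B2] (row B2 above).

Answer: {a, b, e, f}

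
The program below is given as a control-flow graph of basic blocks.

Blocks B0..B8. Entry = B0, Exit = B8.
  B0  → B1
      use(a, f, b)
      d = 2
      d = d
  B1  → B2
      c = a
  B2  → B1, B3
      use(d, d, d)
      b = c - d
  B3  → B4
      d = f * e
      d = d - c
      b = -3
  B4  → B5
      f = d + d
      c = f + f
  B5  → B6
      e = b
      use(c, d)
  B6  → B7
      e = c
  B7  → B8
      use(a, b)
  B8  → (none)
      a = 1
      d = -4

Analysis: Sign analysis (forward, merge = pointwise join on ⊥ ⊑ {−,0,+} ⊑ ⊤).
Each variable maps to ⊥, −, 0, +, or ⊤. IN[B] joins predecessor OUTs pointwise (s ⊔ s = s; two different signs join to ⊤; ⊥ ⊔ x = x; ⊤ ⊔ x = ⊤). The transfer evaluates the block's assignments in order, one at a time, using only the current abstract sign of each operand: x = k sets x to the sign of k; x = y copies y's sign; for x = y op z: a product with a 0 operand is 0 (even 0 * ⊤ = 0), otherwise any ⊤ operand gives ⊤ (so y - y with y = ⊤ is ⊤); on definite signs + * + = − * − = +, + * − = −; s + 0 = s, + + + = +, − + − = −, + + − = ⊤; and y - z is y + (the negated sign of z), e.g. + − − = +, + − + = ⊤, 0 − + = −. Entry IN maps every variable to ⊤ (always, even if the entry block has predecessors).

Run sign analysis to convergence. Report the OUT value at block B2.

Answer: {a: ⊤, b: ⊤, c: ⊤, d: +, e: ⊤, f: ⊤}

Derivation:
Per-block solution:
  B0: | IN=(all ⊤) | OUT={d:+; rest ⊤}
  B1: | IN={d:+; rest ⊤} | OUT={d:+; rest ⊤}
  B2: | IN={d:+; rest ⊤} | OUT={d:+; rest ⊤}
  B3: | IN={d:+; rest ⊤} | OUT={b:-; rest ⊤}
  B4: | IN={b:-; rest ⊤} | OUT={b:-; rest ⊤}
  B5: | IN={b:-; rest ⊤} | OUT={b:-, e:-; rest ⊤}
  B6: | IN={b:-, e:-; rest ⊤} | OUT={b:-; rest ⊤}
  B7: | IN={b:-; rest ⊤} | OUT={b:-; rest ⊤}
  B8: | IN={b:-; rest ⊤} | OUT={a:+, b:-, d:-; rest ⊤}

Merge at B2: IN[B2] = OUT[B1] = {a: ⊤, b: ⊤, c: ⊤, d: +, e: ⊤, f: ⊤}
Applying B2's transfer function to that IN value gives OUT[B2] (row B2 above).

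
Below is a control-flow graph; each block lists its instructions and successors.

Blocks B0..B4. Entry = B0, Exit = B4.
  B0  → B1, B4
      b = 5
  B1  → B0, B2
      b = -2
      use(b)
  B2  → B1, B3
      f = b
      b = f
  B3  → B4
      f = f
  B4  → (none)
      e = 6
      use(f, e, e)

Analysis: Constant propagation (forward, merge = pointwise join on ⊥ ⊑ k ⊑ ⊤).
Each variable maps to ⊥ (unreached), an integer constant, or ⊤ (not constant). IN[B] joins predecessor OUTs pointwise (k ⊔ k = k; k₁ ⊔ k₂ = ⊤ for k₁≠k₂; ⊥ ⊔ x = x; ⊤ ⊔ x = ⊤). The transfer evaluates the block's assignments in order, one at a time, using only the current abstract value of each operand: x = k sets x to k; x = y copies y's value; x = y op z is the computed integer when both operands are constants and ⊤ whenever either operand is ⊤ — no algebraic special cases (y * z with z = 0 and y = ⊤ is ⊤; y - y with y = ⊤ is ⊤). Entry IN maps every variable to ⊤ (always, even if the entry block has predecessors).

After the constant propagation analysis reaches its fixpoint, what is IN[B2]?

Per-block solution:
  B0: | IN=(all ⊤) | OUT={b:5; rest ⊤}
  B1: | IN=(all ⊤) | OUT={b:-2; rest ⊤}
  B2: | IN={b:-2; rest ⊤} | OUT={b:-2, f:-2; rest ⊤}
  B3: | IN={b:-2, f:-2; rest ⊤} | OUT={b:-2, f:-2; rest ⊤}
  B4: | IN=(all ⊤) | OUT={e:6; rest ⊤}

Merge at B2: IN[B2] = OUT[B1] = {a: ⊤, b: -2, c: ⊤, d: ⊤, e: ⊤, f: ⊤}

Answer: {a: ⊤, b: -2, c: ⊤, d: ⊤, e: ⊤, f: ⊤}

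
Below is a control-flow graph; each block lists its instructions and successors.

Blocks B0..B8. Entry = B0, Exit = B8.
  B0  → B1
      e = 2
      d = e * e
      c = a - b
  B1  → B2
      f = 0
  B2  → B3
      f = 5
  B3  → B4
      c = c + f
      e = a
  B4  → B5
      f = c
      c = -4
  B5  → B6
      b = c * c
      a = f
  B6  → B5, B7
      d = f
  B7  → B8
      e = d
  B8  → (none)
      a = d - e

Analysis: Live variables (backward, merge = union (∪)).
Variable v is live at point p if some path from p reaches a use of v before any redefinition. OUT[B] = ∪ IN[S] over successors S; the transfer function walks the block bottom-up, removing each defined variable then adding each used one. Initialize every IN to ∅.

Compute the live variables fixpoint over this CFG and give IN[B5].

Answer: {c, f}

Derivation:
Converged values:
  B0: | IN={a, b} | OUT={a, c}
  B1: | IN={a, c} | OUT={a, c}
  B2: | IN={a, c} | OUT={a, c, f}
  B3: | IN={a, c, f} | OUT={c}
  B4: | IN={c} | OUT={c, f}
  B5: | IN={c, f} | OUT={c, f}
  B6: | IN={c, f} | OUT={c, d, f}
  B7: | IN={d} | OUT={d, e}
  B8: | IN={d, e} | OUT={}

Merge at B5: OUT[B5] = IN[B6] = {c, f}
Applying B5's transfer function to that OUT value gives IN[B5] (row B5 above).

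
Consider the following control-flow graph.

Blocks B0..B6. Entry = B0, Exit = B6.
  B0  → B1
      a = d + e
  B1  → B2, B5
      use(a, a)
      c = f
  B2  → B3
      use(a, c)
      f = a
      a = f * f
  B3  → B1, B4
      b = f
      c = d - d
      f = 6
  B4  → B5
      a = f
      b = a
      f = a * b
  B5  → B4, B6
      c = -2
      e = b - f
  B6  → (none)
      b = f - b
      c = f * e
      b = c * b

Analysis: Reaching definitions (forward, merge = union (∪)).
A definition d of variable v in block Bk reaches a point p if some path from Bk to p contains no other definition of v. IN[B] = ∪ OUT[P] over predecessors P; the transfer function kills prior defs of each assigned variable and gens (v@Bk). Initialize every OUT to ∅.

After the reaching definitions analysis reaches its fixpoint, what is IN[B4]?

Converged values:
  B0: | IN={} | OUT={a@B0}
  B1: | IN={a@B0, a@B2, b@B3, c@B3, f@B3} | OUT={a@B0, a@B2, b@B3, c@B1, f@B3}
  B2: | IN={a@B0, a@B2, b@B3, c@B1, f@B3} | OUT={a@B2, b@B3, c@B1, f@B2}
  B3: | IN={a@B2, b@B3, c@B1, f@B2} | OUT={a@B2, b@B3, c@B3, f@B3}
  B4: | IN={a@B0, a@B2, a@B4, b@B3, b@B4, c@B3, c@B5, e@B5, f@B3, f@B4} | OUT={a@B4, b@B4, c@B3, c@B5, e@B5, f@B4}
  B5: | IN={a@B0, a@B2, a@B4, b@B3, b@B4, c@B1, c@B3, c@B5, e@B5, f@B3, f@B4} | OUT={a@B0, a@B2, a@B4, b@B3, b@B4, c@B5, e@B5, f@B3, f@B4}
  B6: | IN={a@B0, a@B2, a@B4, b@B3, b@B4, c@B5, e@B5, f@B3, f@B4} | OUT={a@B0, a@B2, a@B4, b@B6, c@B6, e@B5, f@B3, f@B4}

Merge at B4: IN[B4] = OUT[B3] ⊔ OUT[B5] = {a@B0, a@B2, a@B4, b@B3, b@B4, c@B3, c@B5, e@B5, f@B3, f@B4}

Answer: {a@B0, a@B2, a@B4, b@B3, b@B4, c@B3, c@B5, e@B5, f@B3, f@B4}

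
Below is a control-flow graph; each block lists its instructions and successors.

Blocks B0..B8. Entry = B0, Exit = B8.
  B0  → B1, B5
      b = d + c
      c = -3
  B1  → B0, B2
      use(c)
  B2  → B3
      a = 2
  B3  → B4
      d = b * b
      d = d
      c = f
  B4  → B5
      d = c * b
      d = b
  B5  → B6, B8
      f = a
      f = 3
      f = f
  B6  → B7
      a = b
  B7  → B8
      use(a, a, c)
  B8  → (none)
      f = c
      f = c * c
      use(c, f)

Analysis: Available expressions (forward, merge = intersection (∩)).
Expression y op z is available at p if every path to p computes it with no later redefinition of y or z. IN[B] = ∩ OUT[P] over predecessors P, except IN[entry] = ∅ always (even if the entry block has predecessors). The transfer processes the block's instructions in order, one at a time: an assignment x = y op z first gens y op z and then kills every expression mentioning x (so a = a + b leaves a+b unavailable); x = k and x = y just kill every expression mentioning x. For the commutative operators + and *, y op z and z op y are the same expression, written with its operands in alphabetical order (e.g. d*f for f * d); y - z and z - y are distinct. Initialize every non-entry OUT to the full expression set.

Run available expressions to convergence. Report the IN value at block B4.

Per-block solution:
  B0:   IN={}   OUT={}
  B1:   IN={}   OUT={}
  B2:   IN={}   OUT={}
  B3:   IN={}   OUT={b*b}
  B4:   IN={b*b}   OUT={b*b, b*c}
  B5:   IN={}   OUT={}
  B6:   IN={}   OUT={}
  B7:   IN={}   OUT={}
  B8:   IN={}   OUT={c*c}

Merge at B4: IN[B4] = OUT[B3] = {b*b}

Answer: {b*b}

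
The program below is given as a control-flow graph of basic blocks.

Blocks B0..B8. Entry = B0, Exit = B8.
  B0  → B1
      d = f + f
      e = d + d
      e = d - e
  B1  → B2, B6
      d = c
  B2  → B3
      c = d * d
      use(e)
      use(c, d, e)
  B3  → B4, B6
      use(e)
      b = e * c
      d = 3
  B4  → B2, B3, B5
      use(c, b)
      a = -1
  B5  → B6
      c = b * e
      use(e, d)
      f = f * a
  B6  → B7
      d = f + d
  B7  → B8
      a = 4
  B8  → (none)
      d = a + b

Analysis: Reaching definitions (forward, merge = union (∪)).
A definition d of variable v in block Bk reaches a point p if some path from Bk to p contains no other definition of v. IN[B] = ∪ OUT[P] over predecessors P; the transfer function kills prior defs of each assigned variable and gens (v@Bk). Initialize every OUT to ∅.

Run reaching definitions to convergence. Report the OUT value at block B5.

Answer: {a@B4, b@B3, c@B5, d@B3, e@B0, f@B5}

Derivation:
Per-block solution:
  B0:   IN={}   OUT={d@B0, e@B0}
  B1:   IN={d@B0, e@B0}   OUT={d@B1, e@B0}
  B2:   IN={a@B4, b@B3, c@B2, d@B1, d@B3, e@B0}   OUT={a@B4, b@B3, c@B2, d@B1, d@B3, e@B0}
  B3:   IN={a@B4, b@B3, c@B2, d@B1, d@B3, e@B0}   OUT={a@B4, b@B3, c@B2, d@B3, e@B0}
  B4:   IN={a@B4, b@B3, c@B2, d@B3, e@B0}   OUT={a@B4, b@B3, c@B2, d@B3, e@B0}
  B5:   IN={a@B4, b@B3, c@B2, d@B3, e@B0}   OUT={a@B4, b@B3, c@B5, d@B3, e@B0, f@B5}
  B6:   IN={a@B4, b@B3, c@B2, c@B5, d@B1, d@B3, e@B0, f@B5}   OUT={a@B4, b@B3, c@B2, c@B5, d@B6, e@B0, f@B5}
  B7:   IN={a@B4, b@B3, c@B2, c@B5, d@B6, e@B0, f@B5}   OUT={a@B7, b@B3, c@B2, c@B5, d@B6, e@B0, f@B5}
  B8:   IN={a@B7, b@B3, c@B2, c@B5, d@B6, e@B0, f@B5}   OUT={a@B7, b@B3, c@B2, c@B5, d@B8, e@B0, f@B5}

Merge at B5: IN[B5] = OUT[B4] = {a@B4, b@B3, c@B2, d@B3, e@B0}
Applying B5's transfer function to that IN value gives OUT[B5] (row B5 above).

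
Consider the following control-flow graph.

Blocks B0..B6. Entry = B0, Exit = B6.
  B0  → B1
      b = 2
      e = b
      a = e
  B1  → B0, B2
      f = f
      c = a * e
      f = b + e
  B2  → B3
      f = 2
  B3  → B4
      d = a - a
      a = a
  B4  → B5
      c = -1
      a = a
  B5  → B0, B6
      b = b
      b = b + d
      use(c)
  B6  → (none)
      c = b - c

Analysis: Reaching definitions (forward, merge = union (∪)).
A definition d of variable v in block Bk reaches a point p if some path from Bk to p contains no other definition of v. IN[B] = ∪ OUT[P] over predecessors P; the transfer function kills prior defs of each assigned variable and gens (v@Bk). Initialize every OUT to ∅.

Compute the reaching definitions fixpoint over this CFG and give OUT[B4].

Answer: {a@B4, b@B0, c@B4, d@B3, e@B0, f@B2}

Trace:
Fixpoint table:
  B0:  IN={a@B0, a@B4, b@B0, b@B5, c@B1, c@B4, d@B3, e@B0, f@B1, f@B2}  OUT={a@B0, b@B0, c@B1, c@B4, d@B3, e@B0, f@B1, f@B2}
  B1:  IN={a@B0, b@B0, c@B1, c@B4, d@B3, e@B0, f@B1, f@B2}  OUT={a@B0, b@B0, c@B1, d@B3, e@B0, f@B1}
  B2:  IN={a@B0, b@B0, c@B1, d@B3, e@B0, f@B1}  OUT={a@B0, b@B0, c@B1, d@B3, e@B0, f@B2}
  B3:  IN={a@B0, b@B0, c@B1, d@B3, e@B0, f@B2}  OUT={a@B3, b@B0, c@B1, d@B3, e@B0, f@B2}
  B4:  IN={a@B3, b@B0, c@B1, d@B3, e@B0, f@B2}  OUT={a@B4, b@B0, c@B4, d@B3, e@B0, f@B2}
  B5:  IN={a@B4, b@B0, c@B4, d@B3, e@B0, f@B2}  OUT={a@B4, b@B5, c@B4, d@B3, e@B0, f@B2}
  B6:  IN={a@B4, b@B5, c@B4, d@B3, e@B0, f@B2}  OUT={a@B4, b@B5, c@B6, d@B3, e@B0, f@B2}

Merge at B4: IN[B4] = OUT[B3] = {a@B3, b@B0, c@B1, d@B3, e@B0, f@B2}
Applying B4's transfer function to that IN value gives OUT[B4] (row B4 above).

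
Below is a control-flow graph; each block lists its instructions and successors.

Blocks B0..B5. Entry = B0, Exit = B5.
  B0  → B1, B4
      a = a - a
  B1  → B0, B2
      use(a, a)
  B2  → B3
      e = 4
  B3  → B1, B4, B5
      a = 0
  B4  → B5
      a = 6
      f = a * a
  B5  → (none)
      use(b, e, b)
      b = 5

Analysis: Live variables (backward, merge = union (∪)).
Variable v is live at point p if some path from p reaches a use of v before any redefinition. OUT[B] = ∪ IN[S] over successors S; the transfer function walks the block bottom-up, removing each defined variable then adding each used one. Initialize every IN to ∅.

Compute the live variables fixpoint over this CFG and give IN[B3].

Answer: {b, e}

Trace:
Converged values:
  B0: | IN={a, b, e} | OUT={a, b, e}
  B1: | IN={a, b, e} | OUT={a, b, e}
  B2: | IN={b} | OUT={b, e}
  B3: | IN={b, e} | OUT={a, b, e}
  B4: | IN={b, e} | OUT={b, e}
  B5: | IN={b, e} | OUT={}

Merge at B3: OUT[B3] = IN[B1] ⊔ IN[B4] ⊔ IN[B5] = {a, b, e}
Applying B3's transfer function to that OUT value gives IN[B3] (row B3 above).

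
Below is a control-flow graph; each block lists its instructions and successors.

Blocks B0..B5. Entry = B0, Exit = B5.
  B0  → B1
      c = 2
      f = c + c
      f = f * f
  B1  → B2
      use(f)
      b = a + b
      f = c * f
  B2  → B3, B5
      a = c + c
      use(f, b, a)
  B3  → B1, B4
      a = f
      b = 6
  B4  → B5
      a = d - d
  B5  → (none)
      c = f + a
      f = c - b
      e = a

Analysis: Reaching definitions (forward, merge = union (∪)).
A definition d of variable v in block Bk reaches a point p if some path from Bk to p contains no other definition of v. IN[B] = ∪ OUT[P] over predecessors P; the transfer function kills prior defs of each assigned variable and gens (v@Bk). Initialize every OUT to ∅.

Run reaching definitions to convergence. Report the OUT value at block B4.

Converged values:
  B0:   IN={}   OUT={c@B0, f@B0}
  B1:   IN={a@B3, b@B3, c@B0, f@B0, f@B1}   OUT={a@B3, b@B1, c@B0, f@B1}
  B2:   IN={a@B3, b@B1, c@B0, f@B1}   OUT={a@B2, b@B1, c@B0, f@B1}
  B3:   IN={a@B2, b@B1, c@B0, f@B1}   OUT={a@B3, b@B3, c@B0, f@B1}
  B4:   IN={a@B3, b@B3, c@B0, f@B1}   OUT={a@B4, b@B3, c@B0, f@B1}
  B5:   IN={a@B2, a@B4, b@B1, b@B3, c@B0, f@B1}   OUT={a@B2, a@B4, b@B1, b@B3, c@B5, e@B5, f@B5}

Merge at B4: IN[B4] = OUT[B3] = {a@B3, b@B3, c@B0, f@B1}
Applying B4's transfer function to that IN value gives OUT[B4] (row B4 above).

Answer: {a@B4, b@B3, c@B0, f@B1}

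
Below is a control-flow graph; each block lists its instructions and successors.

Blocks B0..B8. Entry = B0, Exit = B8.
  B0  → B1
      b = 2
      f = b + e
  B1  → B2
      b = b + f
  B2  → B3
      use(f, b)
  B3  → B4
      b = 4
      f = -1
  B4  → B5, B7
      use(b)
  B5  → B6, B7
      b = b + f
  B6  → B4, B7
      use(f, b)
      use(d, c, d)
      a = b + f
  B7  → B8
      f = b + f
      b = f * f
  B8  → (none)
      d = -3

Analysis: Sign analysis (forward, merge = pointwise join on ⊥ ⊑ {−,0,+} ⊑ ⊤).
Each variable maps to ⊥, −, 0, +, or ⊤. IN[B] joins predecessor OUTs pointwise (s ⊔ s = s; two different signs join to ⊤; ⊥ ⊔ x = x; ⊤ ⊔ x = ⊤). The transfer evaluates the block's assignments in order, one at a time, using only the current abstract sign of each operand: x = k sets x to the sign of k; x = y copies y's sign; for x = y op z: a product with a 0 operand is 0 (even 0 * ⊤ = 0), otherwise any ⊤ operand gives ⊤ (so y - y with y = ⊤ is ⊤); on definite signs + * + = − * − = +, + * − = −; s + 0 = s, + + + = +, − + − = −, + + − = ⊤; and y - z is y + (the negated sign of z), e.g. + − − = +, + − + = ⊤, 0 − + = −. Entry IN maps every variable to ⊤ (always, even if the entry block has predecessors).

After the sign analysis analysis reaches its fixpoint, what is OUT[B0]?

Answer: {a: ⊤, b: +, c: ⊤, d: ⊤, e: ⊤, f: ⊤}

Trace:
Per-block solution:
  B0: | IN=(all ⊤) | OUT={b:+; rest ⊤}
  B1: | IN={b:+; rest ⊤} | OUT=(all ⊤)
  B2: | IN=(all ⊤) | OUT=(all ⊤)
  B3: | IN=(all ⊤) | OUT={b:+, f:-; rest ⊤}
  B4: | IN={f:-; rest ⊤} | OUT={f:-; rest ⊤}
  B5: | IN={f:-; rest ⊤} | OUT={f:-; rest ⊤}
  B6: | IN={f:-; rest ⊤} | OUT={f:-; rest ⊤}
  B7: | IN={f:-; rest ⊤} | OUT=(all ⊤)
  B8: | IN=(all ⊤) | OUT={d:-; rest ⊤}

B0 is the boundary node: IN[B0] = {a: ⊤, b: ⊤, c: ⊤, d: ⊤, e: ⊤, f: ⊤}
Applying B0's transfer function to that IN value gives OUT[B0] (row B0 above).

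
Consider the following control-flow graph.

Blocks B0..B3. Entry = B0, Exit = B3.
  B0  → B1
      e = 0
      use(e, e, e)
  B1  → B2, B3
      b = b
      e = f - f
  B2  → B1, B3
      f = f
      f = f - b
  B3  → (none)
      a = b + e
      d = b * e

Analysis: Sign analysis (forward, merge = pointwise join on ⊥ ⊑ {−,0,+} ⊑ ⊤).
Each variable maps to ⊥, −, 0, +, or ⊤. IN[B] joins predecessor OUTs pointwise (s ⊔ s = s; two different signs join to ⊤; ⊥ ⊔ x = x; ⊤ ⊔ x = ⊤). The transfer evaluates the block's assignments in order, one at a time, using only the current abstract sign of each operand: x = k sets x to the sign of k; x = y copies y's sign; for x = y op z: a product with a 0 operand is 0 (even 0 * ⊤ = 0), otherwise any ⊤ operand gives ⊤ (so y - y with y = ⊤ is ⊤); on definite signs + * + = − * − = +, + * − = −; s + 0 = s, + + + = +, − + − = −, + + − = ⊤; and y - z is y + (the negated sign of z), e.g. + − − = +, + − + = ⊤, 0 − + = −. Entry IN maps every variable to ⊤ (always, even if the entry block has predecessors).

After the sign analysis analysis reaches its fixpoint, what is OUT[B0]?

Per-block solution:
  B0:   IN=(all ⊤)   OUT={e:0; rest ⊤}
  B1:   IN=(all ⊤)   OUT=(all ⊤)
  B2:   IN=(all ⊤)   OUT=(all ⊤)
  B3:   IN=(all ⊤)   OUT=(all ⊤)

B0 is the boundary node: IN[B0] = {a: ⊤, b: ⊤, c: ⊤, d: ⊤, e: ⊤, f: ⊤}
Applying B0's transfer function to that IN value gives OUT[B0] (row B0 above).

Answer: {a: ⊤, b: ⊤, c: ⊤, d: ⊤, e: 0, f: ⊤}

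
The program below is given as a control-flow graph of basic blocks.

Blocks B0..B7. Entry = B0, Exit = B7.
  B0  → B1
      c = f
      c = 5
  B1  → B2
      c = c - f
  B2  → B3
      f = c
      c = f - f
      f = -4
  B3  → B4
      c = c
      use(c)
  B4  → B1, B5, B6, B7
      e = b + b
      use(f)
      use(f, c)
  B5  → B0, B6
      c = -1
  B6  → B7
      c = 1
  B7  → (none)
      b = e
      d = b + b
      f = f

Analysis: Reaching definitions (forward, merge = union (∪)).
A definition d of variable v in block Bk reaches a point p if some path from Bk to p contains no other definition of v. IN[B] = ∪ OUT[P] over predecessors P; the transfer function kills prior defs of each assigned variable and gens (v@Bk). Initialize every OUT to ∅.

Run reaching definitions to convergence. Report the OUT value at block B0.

Per-block solution:
  B0: | IN={c@B5, e@B4, f@B2} | OUT={c@B0, e@B4, f@B2}
  B1: | IN={c@B0, c@B3, e@B4, f@B2} | OUT={c@B1, e@B4, f@B2}
  B2: | IN={c@B1, e@B4, f@B2} | OUT={c@B2, e@B4, f@B2}
  B3: | IN={c@B2, e@B4, f@B2} | OUT={c@B3, e@B4, f@B2}
  B4: | IN={c@B3, e@B4, f@B2} | OUT={c@B3, e@B4, f@B2}
  B5: | IN={c@B3, e@B4, f@B2} | OUT={c@B5, e@B4, f@B2}
  B6: | IN={c@B3, c@B5, e@B4, f@B2} | OUT={c@B6, e@B4, f@B2}
  B7: | IN={c@B3, c@B6, e@B4, f@B2} | OUT={b@B7, c@B3, c@B6, d@B7, e@B4, f@B7}

Merge at B0 (entry node, so the boundary value {} is joined with the incoming edge(s)): IN[B0] = {} ⊔ OUT[B5] = {c@B5, e@B4, f@B2}
Applying B0's transfer function to that IN value gives OUT[B0] (row B0 above).

Answer: {c@B0, e@B4, f@B2}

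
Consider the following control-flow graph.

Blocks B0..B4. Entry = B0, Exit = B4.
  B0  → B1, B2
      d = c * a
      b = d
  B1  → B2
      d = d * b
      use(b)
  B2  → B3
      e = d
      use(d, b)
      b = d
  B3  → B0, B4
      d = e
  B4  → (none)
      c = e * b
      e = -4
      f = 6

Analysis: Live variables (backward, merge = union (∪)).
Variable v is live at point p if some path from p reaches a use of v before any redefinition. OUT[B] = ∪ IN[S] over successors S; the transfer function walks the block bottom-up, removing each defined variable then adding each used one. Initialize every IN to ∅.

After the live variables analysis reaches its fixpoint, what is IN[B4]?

Converged values:
  B0: | IN={a, c} | OUT={a, b, c, d}
  B1: | IN={a, b, c, d} | OUT={a, b, c, d}
  B2: | IN={a, b, c, d} | OUT={a, b, c, e}
  B3: | IN={a, b, c, e} | OUT={a, b, c, e}
  B4: | IN={b, e} | OUT={}

B4 is the boundary node: OUT[B4] = {}
Applying B4's transfer function to that OUT value gives IN[B4] (row B4 above).

Answer: {b, e}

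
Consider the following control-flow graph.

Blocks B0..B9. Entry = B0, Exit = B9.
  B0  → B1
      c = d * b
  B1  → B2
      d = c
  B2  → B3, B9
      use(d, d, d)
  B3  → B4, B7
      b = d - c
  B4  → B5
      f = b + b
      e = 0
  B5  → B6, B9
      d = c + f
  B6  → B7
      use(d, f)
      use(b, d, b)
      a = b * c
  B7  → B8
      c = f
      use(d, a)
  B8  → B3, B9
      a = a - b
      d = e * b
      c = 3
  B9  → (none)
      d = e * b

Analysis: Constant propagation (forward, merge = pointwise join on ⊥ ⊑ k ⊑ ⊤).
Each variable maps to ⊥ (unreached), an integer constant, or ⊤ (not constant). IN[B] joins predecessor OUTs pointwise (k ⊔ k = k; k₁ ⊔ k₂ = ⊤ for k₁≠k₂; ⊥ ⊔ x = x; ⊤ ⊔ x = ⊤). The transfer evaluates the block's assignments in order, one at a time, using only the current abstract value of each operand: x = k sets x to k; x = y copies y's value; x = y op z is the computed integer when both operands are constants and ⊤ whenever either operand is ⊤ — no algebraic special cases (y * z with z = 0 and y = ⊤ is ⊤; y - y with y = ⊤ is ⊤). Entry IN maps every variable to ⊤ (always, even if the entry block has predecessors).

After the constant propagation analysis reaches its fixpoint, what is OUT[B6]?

Answer: {a: ⊤, b: ⊤, c: ⊤, d: ⊤, e: 0, f: ⊤}

Derivation:
Fixpoint table:
  B0:  IN=(all ⊤)  OUT=(all ⊤)
  B1:  IN=(all ⊤)  OUT=(all ⊤)
  B2:  IN=(all ⊤)  OUT=(all ⊤)
  B3:  IN=(all ⊤)  OUT=(all ⊤)
  B4:  IN=(all ⊤)  OUT={e:0; rest ⊤}
  B5:  IN={e:0; rest ⊤}  OUT={e:0; rest ⊤}
  B6:  IN={e:0; rest ⊤}  OUT={e:0; rest ⊤}
  B7:  IN=(all ⊤)  OUT=(all ⊤)
  B8:  IN=(all ⊤)  OUT={c:3; rest ⊤}
  B9:  IN=(all ⊤)  OUT=(all ⊤)

Merge at B6: IN[B6] = OUT[B5] = {a: ⊤, b: ⊤, c: ⊤, d: ⊤, e: 0, f: ⊤}
Applying B6's transfer function to that IN value gives OUT[B6] (row B6 above).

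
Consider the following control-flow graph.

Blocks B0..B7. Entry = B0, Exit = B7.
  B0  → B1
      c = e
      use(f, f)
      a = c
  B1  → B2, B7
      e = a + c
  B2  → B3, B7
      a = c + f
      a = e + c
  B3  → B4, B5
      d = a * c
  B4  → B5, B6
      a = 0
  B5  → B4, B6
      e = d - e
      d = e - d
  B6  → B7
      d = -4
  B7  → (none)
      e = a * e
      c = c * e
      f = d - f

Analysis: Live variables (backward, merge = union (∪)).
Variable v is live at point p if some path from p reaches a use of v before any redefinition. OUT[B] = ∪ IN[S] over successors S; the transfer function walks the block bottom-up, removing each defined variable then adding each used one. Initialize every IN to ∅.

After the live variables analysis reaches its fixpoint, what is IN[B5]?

Answer: {a, c, d, e, f}

Trace:
Per-block solution:
  B0: | IN={d, e, f} | OUT={a, c, d, f}
  B1: | IN={a, c, d, f} | OUT={a, c, d, e, f}
  B2: | IN={c, d, e, f} | OUT={a, c, d, e, f}
  B3: | IN={a, c, e, f} | OUT={a, c, d, e, f}
  B4: | IN={c, d, e, f} | OUT={a, c, d, e, f}
  B5: | IN={a, c, d, e, f} | OUT={a, c, d, e, f}
  B6: | IN={a, c, e, f} | OUT={a, c, d, e, f}
  B7: | IN={a, c, d, e, f} | OUT={}

Merge at B5: OUT[B5] = IN[B4] ⊔ IN[B6] = {a, c, d, e, f}
Applying B5's transfer function to that OUT value gives IN[B5] (row B5 above).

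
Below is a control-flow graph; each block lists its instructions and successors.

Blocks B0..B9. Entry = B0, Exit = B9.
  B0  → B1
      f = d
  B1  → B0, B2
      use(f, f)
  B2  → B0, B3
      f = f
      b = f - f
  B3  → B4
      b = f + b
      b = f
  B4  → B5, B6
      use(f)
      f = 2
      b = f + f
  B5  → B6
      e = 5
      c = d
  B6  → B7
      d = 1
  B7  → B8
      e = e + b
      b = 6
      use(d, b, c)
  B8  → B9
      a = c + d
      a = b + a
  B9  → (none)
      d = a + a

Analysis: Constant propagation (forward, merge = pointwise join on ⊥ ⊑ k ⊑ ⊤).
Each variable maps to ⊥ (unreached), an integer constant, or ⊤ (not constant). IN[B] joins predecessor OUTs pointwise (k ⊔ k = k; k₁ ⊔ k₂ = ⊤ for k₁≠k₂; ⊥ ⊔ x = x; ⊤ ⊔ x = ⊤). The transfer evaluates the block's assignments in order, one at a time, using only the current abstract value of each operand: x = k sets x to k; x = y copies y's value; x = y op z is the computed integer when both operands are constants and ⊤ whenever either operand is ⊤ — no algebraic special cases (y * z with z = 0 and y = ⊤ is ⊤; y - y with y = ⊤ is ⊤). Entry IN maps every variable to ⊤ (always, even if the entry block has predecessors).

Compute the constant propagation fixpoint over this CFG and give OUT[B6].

Converged values:
  B0: | IN=(all ⊤) | OUT=(all ⊤)
  B1: | IN=(all ⊤) | OUT=(all ⊤)
  B2: | IN=(all ⊤) | OUT=(all ⊤)
  B3: | IN=(all ⊤) | OUT=(all ⊤)
  B4: | IN=(all ⊤) | OUT={b:4, f:2; rest ⊤}
  B5: | IN={b:4, f:2; rest ⊤} | OUT={b:4, e:5, f:2; rest ⊤}
  B6: | IN={b:4, f:2; rest ⊤} | OUT={b:4, d:1, f:2; rest ⊤}
  B7: | IN={b:4, d:1, f:2; rest ⊤} | OUT={b:6, d:1, f:2; rest ⊤}
  B8: | IN={b:6, d:1, f:2; rest ⊤} | OUT={b:6, d:1, f:2; rest ⊤}
  B9: | IN={b:6, d:1, f:2; rest ⊤} | OUT={b:6, f:2; rest ⊤}

Merge at B6: IN[B6] = OUT[B4] ⊔ OUT[B5] = {a: ⊤, b: 4, c: ⊤, d: ⊤, e: ⊤, f: 2}
Applying B6's transfer function to that IN value gives OUT[B6] (row B6 above).

Answer: {a: ⊤, b: 4, c: ⊤, d: 1, e: ⊤, f: 2}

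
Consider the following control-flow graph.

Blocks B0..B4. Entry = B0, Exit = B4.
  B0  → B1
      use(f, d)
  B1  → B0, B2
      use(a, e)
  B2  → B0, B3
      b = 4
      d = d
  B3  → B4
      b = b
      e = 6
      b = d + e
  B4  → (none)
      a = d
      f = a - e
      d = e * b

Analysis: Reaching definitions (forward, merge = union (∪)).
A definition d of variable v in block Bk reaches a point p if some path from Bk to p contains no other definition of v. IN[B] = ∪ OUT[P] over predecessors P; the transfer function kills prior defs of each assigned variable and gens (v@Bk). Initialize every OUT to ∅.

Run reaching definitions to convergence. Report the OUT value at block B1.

Converged values:
  B0: | IN={b@B2, d@B2} | OUT={b@B2, d@B2}
  B1: | IN={b@B2, d@B2} | OUT={b@B2, d@B2}
  B2: | IN={b@B2, d@B2} | OUT={b@B2, d@B2}
  B3: | IN={b@B2, d@B2} | OUT={b@B3, d@B2, e@B3}
  B4: | IN={b@B3, d@B2, e@B3} | OUT={a@B4, b@B3, d@B4, e@B3, f@B4}

Merge at B1: IN[B1] = OUT[B0] = {b@B2, d@B2}
Applying B1's transfer function to that IN value gives OUT[B1] (row B1 above).

Answer: {b@B2, d@B2}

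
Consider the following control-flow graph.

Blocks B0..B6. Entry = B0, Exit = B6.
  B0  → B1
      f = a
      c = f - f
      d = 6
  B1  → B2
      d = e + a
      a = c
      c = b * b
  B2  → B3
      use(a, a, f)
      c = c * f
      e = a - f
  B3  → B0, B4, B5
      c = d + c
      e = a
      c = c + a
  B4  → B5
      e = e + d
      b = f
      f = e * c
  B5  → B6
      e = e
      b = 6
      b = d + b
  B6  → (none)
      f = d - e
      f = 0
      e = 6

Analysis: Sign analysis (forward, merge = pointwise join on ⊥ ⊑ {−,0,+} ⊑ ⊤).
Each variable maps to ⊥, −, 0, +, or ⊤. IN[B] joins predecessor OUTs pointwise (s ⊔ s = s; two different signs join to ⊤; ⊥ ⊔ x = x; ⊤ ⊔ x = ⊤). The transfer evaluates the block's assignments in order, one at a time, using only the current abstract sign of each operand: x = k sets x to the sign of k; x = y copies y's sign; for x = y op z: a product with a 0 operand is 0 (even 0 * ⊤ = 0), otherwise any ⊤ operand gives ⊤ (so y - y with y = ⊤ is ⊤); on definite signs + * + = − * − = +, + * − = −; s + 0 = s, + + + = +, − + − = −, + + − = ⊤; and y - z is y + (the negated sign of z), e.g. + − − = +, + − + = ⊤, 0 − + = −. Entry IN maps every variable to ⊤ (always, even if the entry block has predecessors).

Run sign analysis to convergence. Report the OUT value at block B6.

Answer: {a: ⊤, b: ⊤, c: ⊤, d: ⊤, e: +, f: 0}

Derivation:
Converged values:
  B0:   IN=(all ⊤)   OUT={d:+; rest ⊤}
  B1:   IN={d:+; rest ⊤}   OUT=(all ⊤)
  B2:   IN=(all ⊤)   OUT=(all ⊤)
  B3:   IN=(all ⊤)   OUT=(all ⊤)
  B4:   IN=(all ⊤)   OUT=(all ⊤)
  B5:   IN=(all ⊤)   OUT=(all ⊤)
  B6:   IN=(all ⊤)   OUT={e:+, f:0; rest ⊤}

Merge at B6: IN[B6] = OUT[B5] = {a: ⊤, b: ⊤, c: ⊤, d: ⊤, e: ⊤, f: ⊤}
Applying B6's transfer function to that IN value gives OUT[B6] (row B6 above).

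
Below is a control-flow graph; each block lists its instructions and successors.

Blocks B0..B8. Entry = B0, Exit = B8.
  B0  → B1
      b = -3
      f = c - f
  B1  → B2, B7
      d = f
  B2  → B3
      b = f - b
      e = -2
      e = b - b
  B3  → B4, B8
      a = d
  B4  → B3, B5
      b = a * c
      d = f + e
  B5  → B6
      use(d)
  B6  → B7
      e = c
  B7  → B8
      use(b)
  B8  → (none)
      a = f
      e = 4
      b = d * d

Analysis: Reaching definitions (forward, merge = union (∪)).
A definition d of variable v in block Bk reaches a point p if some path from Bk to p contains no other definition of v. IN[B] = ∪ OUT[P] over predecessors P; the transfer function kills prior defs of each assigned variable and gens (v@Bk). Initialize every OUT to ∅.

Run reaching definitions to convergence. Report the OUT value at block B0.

Converged values:
  B0:  IN={}  OUT={b@B0, f@B0}
  B1:  IN={b@B0, f@B0}  OUT={b@B0, d@B1, f@B0}
  B2:  IN={b@B0, d@B1, f@B0}  OUT={b@B2, d@B1, e@B2, f@B0}
  B3:  IN={a@B3, b@B2, b@B4, d@B1, d@B4, e@B2, f@B0}  OUT={a@B3, b@B2, b@B4, d@B1, d@B4, e@B2, f@B0}
  B4:  IN={a@B3, b@B2, b@B4, d@B1, d@B4, e@B2, f@B0}  OUT={a@B3, b@B4, d@B4, e@B2, f@B0}
  B5:  IN={a@B3, b@B4, d@B4, e@B2, f@B0}  OUT={a@B3, b@B4, d@B4, e@B2, f@B0}
  B6:  IN={a@B3, b@B4, d@B4, e@B2, f@B0}  OUT={a@B3, b@B4, d@B4, e@B6, f@B0}
  B7:  IN={a@B3, b@B0, b@B4, d@B1, d@B4, e@B6, f@B0}  OUT={a@B3, b@B0, b@B4, d@B1, d@B4, e@B6, f@B0}
  B8:  IN={a@B3, b@B0, b@B2, b@B4, d@B1, d@B4, e@B2, e@B6, f@B0}  OUT={a@B8, b@B8, d@B1, d@B4, e@B8, f@B0}

B0 is the boundary node: IN[B0] = {}
Applying B0's transfer function to that IN value gives OUT[B0] (row B0 above).

Answer: {b@B0, f@B0}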